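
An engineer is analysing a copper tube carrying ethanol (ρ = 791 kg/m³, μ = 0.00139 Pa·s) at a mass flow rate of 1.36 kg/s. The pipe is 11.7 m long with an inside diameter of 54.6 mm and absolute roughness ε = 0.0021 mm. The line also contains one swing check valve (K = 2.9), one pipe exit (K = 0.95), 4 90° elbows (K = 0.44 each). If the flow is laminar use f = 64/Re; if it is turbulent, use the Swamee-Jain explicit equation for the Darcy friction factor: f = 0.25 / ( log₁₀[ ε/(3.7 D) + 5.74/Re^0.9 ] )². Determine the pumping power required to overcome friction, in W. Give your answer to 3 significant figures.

P ≈ 4.03 W

A = πD²/4 = π(0.0546)²/4 = 0.002341 m²; mean velocity V = ṁ/(ρA) = 1.36/(791 · 0.002341) = 0.7343 m/s.
Reynolds number Re = ρVD/μ = 791 · 0.7343 · 0.0546 / 0.00139 = 2.282e+04.
Re > 4000 → turbulent. Relative roughness ε/D = 2.1e-06/0.0546 = 3.85e-05. Swamee-Jain: f = 0.25/(log₁₀[3.85e-05/3.7 + 5.74/2.282e+04^0.9])² = 0.25/(log₁₀[1.04e-05 + 0.000686])² = 0.25/(-3.157)² = 0.02508.
Total minor-loss coefficient ΣK = 1·2.9 + 1·0.95 + 4·0.44 = 5.61.
ΔP = [f·L/D + ΣK]·(ρV²/2) = [0.02508·11.7/0.0546 + 5.61]·(791·0.7343²/2) = [5.375 + 5.61]·213.3 = 2343 Pa.
Q = ṁ/ρ = 1.36/791 = 0.001719 m³/s.
Pumping power P = QΔP = 0.001719·2343 = 4.028 W = 4.03 W.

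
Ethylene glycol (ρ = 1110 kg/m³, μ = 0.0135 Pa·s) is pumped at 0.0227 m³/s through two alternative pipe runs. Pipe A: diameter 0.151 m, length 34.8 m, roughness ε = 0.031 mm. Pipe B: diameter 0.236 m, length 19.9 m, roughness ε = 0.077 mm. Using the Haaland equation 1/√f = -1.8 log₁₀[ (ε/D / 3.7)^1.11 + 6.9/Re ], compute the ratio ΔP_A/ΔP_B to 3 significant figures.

ΔP_A/ΔP_B ≈ 14.5

Pipe A: V = Q/A = 0.0227/0.01791 = 1.268 m/s; Re = 1.574e+04; ε/D = 0.000205; Haaland → f = 0.02767; ΔP_A = f(L/D)(ρV²/2) = 5687 Pa.
Pipe B: V = Q/A = 0.0227/0.04374 = 0.5189 m/s; Re = 1.007e+04; ε/D = 0.000326; Haaland → f = 0.03121; ΔP_B = f(L/D)(ρV²/2) = 393.4 Pa.
ΔP_A/ΔP_B = 5687/393.4 = 14.5.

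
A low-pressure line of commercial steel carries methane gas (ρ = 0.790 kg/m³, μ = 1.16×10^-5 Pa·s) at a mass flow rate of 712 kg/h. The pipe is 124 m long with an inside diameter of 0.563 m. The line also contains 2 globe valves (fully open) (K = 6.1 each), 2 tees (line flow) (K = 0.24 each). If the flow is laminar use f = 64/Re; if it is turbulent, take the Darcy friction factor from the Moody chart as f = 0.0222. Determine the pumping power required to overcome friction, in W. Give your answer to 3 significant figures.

ṁ = 712 kg/h = 712/3600 = 0.1978 kg/s.
A = πD²/4 = π(0.563)²/4 = 0.2489 m²; mean velocity V = ṁ/(ρA) = 0.1978/(0.79 · 0.2489) = 1.006 m/s.
Reynolds number Re = ρVD/μ = 0.79 · 1.006 · 0.563 / 1.16e-05 = 3.856e+04.
Re > 4000 → turbulent; use the Moody-chart value f = 0.0222.
Total minor-loss coefficient ΣK = 2·6.1 + 2·0.24 = 12.7.
ΔP = [f·L/D + ΣK]·(ρV²/2) = [0.0222·124/0.563 + 12.7]·(0.79·1.006²/2) = [4.89 + 12.7]·0.3995 = 7.019 Pa.
Q = ṁ/ρ = 0.1978/0.79 = 0.2504 m³/s.
Pumping power P = QΔP = 0.2504·7.019 = 1.757 W = 1.76 W.

P ≈ 1.76 W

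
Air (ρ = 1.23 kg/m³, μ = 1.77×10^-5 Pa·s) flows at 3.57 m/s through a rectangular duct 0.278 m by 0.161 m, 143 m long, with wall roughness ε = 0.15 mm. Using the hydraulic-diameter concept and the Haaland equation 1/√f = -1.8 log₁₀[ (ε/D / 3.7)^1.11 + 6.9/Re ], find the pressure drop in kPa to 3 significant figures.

Hydraulic diameter D_h = 4A/P = 4·(0.278·0.161)/(2·(0.278+0.161)) = 0.179/0.878 = 0.2039 m.
Re = ρVD_h/μ = 1.23·3.57·0.2039/1.77e-05 = 5.059e+04.
ε/D_h = 0.00015/0.2039 = 0.000736; Haaland gives 1/√f = -1.8 log₁₀[7.79e-05+0.000136] = 6.604, so f = 0.02293.
ΔP = f(L/D_h)(ρV²/2) = 0.02293·143/0.2039·7.838 = 126 Pa.
ΔP = 0.126 kPa.

ΔP ≈ 0.126 kPa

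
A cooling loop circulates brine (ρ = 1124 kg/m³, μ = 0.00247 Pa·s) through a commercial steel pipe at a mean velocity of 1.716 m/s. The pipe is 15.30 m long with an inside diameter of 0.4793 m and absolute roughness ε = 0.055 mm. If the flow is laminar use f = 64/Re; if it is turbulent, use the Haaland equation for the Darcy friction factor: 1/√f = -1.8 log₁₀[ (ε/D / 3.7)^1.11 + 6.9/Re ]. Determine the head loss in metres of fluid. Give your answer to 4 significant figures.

Reynolds number Re = ρVD/μ = 1124 · 1.716 · 0.4793 / 0.00247 = 3.743e+05.
Re > 4000 → turbulent. Relative roughness ε/D = 5.5e-05/0.4793 = 0.000115. Haaland: 1/√f = -1.8 log₁₀[(0.000115/3.7)^1.11 + 6.9/3.743e+05] = -1.8 log₁₀[9.9e-06 + 1.84e-05] = 8.186, so f = 0.01492.
Darcy-Weisbach: ΔP = f(L/D)(ρV²/2) = 0.01492·(15.3/0.4793)·(1124·1.716²/2) = 0.01492·31.92·1655 = 788.4 Pa.
Head loss h_f = ΔP/(ρg) = 788.4/(1124·9.81) = 0.07150 m.

h_f ≈ 0.07150 m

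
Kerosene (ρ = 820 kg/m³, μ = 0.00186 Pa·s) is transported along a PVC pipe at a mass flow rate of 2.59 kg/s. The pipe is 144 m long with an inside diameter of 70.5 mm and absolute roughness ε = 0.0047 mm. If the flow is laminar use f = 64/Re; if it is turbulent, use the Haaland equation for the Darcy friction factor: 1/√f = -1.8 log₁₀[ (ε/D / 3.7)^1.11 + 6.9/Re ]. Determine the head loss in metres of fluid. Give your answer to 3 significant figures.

h_f ≈ 1.67 m

A = πD²/4 = π(0.0705)²/4 = 0.003904 m²; mean velocity V = ṁ/(ρA) = 2.59/(820 · 0.003904) = 0.8091 m/s.
Reynolds number Re = ρVD/μ = 820 · 0.8091 · 0.0705 / 0.00186 = 2.515e+04.
Re > 4000 → turbulent. Relative roughness ε/D = 4.7e-06/0.0705 = 6.67e-05. Haaland: 1/√f = -1.8 log₁₀[(6.67e-05/3.7)^1.11 + 6.9/2.515e+04] = -1.8 log₁₀[5.42e-06 + 0.000274] = 6.396, so f = 0.02445.
Darcy-Weisbach: ΔP = f(L/D)(ρV²/2) = 0.02445·(144/0.0705)·(820·0.8091²/2) = 0.02445·2043·268.4 = 1.34e+04 Pa.
Head loss h_f = ΔP/(ρg) = 1.34e+04/(820·9.81) = 1.67 m.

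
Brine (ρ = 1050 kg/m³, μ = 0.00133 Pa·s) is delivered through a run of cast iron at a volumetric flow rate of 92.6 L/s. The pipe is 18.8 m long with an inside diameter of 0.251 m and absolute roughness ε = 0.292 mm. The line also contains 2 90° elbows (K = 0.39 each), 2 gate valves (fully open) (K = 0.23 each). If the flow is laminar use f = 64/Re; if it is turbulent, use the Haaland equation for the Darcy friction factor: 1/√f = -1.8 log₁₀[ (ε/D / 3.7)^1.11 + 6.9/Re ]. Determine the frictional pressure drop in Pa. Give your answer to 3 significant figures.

ΔP ≈ 5180 Pa

Q = 92.6 L/s = 92.6/1000 = 0.0926 m³/s.
Cross-sectional area A = πD²/4 = π(0.251)²/4 = 0.04948 m²; mean velocity V = Q/A = 0.0926/0.04948 = 1.871 m/s.
Reynolds number Re = ρVD/μ = 1050 · 1.871 · 0.251 / 0.00133 = 3.708e+05.
Re > 4000 → turbulent. Relative roughness ε/D = 0.000292/0.251 = 0.00116. Haaland: 1/√f = -1.8 log₁₀[(0.00116/3.7)^1.11 + 6.9/3.708e+05] = -1.8 log₁₀[0.000129 + 1.86e-05] = 6.893, so f = 0.02105.
Total minor-loss coefficient ΣK = 2·0.39 + 2·0.23 = 1.24.
ΔP = [f·L/D + ΣK]·(ρV²/2) = [0.02105·18.8/0.251 + 1.24]·(1050·1.871²/2) = [1.576 + 1.24]·1839 = 5178 Pa.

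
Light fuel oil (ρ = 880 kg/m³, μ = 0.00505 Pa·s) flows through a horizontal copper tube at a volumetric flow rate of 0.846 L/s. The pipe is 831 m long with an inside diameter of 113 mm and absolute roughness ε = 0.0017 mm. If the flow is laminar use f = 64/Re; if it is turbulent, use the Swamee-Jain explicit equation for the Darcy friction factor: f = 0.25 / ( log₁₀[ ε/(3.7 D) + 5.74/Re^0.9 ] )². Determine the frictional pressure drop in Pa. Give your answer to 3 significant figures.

Q = 0.846 L/s = 0.846/1000 = 0.000846 m³/s.
Cross-sectional area A = πD²/4 = π(0.113)²/4 = 0.01003 m²; mean velocity V = Q/A = 0.000846/0.01003 = 0.08436 m/s.
Reynolds number Re = ρVD/μ = 880 · 0.08436 · 0.113 / 0.00505 = 1661.
Re < 2300 → laminar flow, so f = 64/Re = 64/1661 = 0.03853 (the turbulent correlation is not needed).
Darcy-Weisbach: ΔP = f(L/D)(ρV²/2) = 0.03853·(831/0.113)·(880·0.08436²/2) = 0.03853·7354·3.131 = 887.2 Pa.

ΔP ≈ 887 Pa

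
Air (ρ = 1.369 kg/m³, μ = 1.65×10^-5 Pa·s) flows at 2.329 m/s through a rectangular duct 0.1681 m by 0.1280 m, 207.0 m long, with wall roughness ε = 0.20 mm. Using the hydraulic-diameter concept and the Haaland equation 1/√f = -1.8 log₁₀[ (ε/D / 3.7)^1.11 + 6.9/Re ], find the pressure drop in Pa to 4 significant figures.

ΔP ≈ 141.5 Pa

Hydraulic diameter D_h = 4A/P = 4·(0.1681·0.128)/(2·(0.1681+0.128)) = 0.08607/0.5922 = 0.1453 m.
Re = ρVD_h/μ = 1.369·2.329·0.1453/1.65e-05 = 2.808e+04.
ε/D_h = 0.0002/0.1453 = 0.00138; Haaland gives 1/√f = -1.8 log₁₀[0.000156+0.000246] = 6.113, so f = 0.02676.
ΔP = f(L/D_h)(ρV²/2) = 0.02676·207/0.1453·3.713 = 141.5 Pa.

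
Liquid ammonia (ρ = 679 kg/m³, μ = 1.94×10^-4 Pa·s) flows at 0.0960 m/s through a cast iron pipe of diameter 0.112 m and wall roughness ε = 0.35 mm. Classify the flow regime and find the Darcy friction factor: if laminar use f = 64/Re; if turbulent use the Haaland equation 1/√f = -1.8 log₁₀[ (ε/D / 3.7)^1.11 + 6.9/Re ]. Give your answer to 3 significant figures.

Re = ρVD/μ = 679·0.096·0.112/0.000194 = 3.763e+04.
Re > 4000 → turbulent. ε/D = 0.00035/0.112 = 0.00312; Haaland: 1/√f = -1.8 log₁₀[0.000388 + 0.000183] = 5.838, so f = 0.02934.

f ≈ 0.0293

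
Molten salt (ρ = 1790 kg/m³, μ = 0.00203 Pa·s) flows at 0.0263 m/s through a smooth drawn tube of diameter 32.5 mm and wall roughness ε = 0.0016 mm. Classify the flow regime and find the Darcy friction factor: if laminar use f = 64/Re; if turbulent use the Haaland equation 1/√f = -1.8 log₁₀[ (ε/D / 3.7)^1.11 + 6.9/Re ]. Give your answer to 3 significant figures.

f ≈ 0.0849

Re = ρVD/μ = 1790·0.0263·0.0325/0.00203 = 753.7.
Re < 2300 → laminar, so f = 64/Re = 0.08491 (roughness is irrelevant in laminar flow).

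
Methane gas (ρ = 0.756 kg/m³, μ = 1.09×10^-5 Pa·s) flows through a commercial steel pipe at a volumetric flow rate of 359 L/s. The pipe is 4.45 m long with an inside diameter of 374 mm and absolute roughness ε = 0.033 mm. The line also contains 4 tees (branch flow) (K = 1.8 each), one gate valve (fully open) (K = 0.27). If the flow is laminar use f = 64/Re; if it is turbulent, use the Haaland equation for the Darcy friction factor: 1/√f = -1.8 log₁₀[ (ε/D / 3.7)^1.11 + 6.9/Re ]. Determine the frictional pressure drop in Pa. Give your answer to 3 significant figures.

ΔP ≈ 31.1 Pa

Q = 359 L/s = 359/1000 = 0.359 m³/s.
Cross-sectional area A = πD²/4 = π(0.374)²/4 = 0.1099 m²; mean velocity V = Q/A = 0.359/0.1099 = 3.268 m/s.
Reynolds number Re = ρVD/μ = 0.756 · 3.268 · 0.374 / 1.09e-05 = 8.477e+04.
Re > 4000 → turbulent. Relative roughness ε/D = 3.3e-05/0.374 = 8.82e-05. Haaland: 1/√f = -1.8 log₁₀[(8.82e-05/3.7)^1.11 + 6.9/8.477e+04] = -1.8 log₁₀[7.4e-06 + 8.14e-05] = 7.293, so f = 0.0188.
Total minor-loss coefficient ΣK = 4·1.8 + 1·0.27 = 7.47.
ΔP = [f·L/D + ΣK]·(ρV²/2) = [0.0188·4.45/0.374 + 7.47]·(0.756·3.268²/2) = [0.2237 + 7.47]·4.037 = 31.06 Pa.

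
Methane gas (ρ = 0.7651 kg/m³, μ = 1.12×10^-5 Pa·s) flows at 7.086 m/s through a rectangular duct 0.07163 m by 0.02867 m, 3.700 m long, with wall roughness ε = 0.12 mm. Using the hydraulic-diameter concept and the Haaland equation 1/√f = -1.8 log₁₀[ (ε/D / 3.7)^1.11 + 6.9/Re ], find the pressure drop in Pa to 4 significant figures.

ΔP ≈ 54.01 Pa

Hydraulic diameter D_h = 4A/P = 4·(0.07163·0.02867)/(2·(0.07163+0.02867)) = 0.008215/0.2006 = 0.04095 m.
Re = ρVD_h/μ = 0.7651·7.086·0.04095/1.12e-05 = 1.982e+04.
ε/D_h = 0.00012/0.04095 = 0.00293; Haaland gives 1/√f = -1.8 log₁₀[0.000361+0.000348] = 5.669, so f = 0.03112.
ΔP = f(L/D_h)(ρV²/2) = 0.03112·3.7/0.04095·19.21 = 54.01 Pa.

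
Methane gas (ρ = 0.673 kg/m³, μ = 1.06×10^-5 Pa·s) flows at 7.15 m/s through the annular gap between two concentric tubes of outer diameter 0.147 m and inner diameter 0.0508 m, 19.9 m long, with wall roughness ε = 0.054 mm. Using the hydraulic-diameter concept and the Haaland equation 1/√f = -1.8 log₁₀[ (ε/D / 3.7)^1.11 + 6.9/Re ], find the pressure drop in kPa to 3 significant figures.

ΔP ≈ 0.0817 kPa

Hydraulic diameter D_h = 4A/P = D_o - D_i = 0.147 - 0.0508 = 0.0962 m.
Re = ρVD_h/μ = 0.673·7.15·0.0962/1.06e-05 = 4.367e+04.
ε/D_h = 5.4e-05/0.0962 = 0.000561; Haaland gives 1/√f = -1.8 log₁₀[5.77e-05+0.000158] = 6.599, so f = 0.02296.
ΔP = f(L/D_h)(ρV²/2) = 0.02296·19.9/0.0962·17.2 = 81.71 Pa.
ΔP = 0.0817 kPa.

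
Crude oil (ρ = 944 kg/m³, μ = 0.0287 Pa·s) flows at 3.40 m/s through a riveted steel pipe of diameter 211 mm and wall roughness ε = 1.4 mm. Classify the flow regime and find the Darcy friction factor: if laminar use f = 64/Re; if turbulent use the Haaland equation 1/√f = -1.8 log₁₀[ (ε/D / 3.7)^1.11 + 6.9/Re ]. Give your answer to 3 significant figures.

f ≈ 0.0361

Re = ρVD/μ = 944·3.4·0.211/0.0287 = 2.36e+04.
Re > 4000 → turbulent. ε/D = 0.0014/0.211 = 0.00664; Haaland: 1/√f = -1.8 log₁₀[0.000894 + 0.000292] = 5.266, so f = 0.03606.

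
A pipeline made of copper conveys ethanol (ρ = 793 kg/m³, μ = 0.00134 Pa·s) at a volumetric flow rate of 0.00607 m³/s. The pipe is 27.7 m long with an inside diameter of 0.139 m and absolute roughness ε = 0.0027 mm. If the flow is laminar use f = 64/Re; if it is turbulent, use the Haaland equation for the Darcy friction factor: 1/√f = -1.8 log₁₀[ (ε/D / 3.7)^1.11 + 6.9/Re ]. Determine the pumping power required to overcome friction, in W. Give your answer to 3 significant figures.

Cross-sectional area A = πD²/4 = π(0.139)²/4 = 0.01517 m²; mean velocity V = Q/A = 0.00607/0.01517 = 0.4 m/s.
Reynolds number Re = ρVD/μ = 793 · 0.4 · 0.139 / 0.00134 = 3.29e+04.
Re > 4000 → turbulent. Relative roughness ε/D = 2.7e-06/0.139 = 1.94e-05. Haaland: 1/√f = -1.8 log₁₀[(1.94e-05/3.7)^1.11 + 6.9/3.29e+04] = -1.8 log₁₀[1.38e-06 + 0.00021] = 6.616, so f = 0.02285.
Darcy-Weisbach: ΔP = f(L/D)(ρV²/2) = 0.02285·(27.7/0.139)·(793·0.4²/2) = 0.02285·199.3·63.44 = 288.8 Pa.
Pumping power P = QΔP = 0.00607·288.8 = 1.753 W = 1.75 W.

P ≈ 1.75 W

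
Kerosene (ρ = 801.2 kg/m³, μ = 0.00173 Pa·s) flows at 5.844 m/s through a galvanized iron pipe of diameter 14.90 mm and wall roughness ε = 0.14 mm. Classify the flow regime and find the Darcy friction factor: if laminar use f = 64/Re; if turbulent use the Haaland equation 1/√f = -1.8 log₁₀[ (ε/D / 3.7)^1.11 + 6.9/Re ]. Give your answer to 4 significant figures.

f ≈ 0.03860

Re = ρVD/μ = 801.2·5.844·0.0149/0.00173 = 4.033e+04.
Re > 4000 → turbulent. ε/D = 0.00014/0.0149 = 0.0094; Haaland: 1/√f = -1.8 log₁₀[0.00132 + 0.000171] = 5.09, so f = 0.0386.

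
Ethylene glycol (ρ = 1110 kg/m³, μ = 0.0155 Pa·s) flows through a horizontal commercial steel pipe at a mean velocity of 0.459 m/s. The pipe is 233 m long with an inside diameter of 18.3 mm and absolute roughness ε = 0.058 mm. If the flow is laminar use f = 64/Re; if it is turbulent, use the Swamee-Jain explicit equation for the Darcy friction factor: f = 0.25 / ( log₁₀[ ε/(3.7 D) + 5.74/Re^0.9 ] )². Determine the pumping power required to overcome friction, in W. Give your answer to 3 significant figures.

P ≈ 19.1 W

Reynolds number Re = ρVD/μ = 1110 · 0.459 · 0.0183 / 0.0155 = 601.5.
Re < 2300 → laminar flow, so f = 64/Re = 64/601.5 = 0.1064 (the turbulent correlation is not needed).
Darcy-Weisbach: ΔP = f(L/D)(ρV²/2) = 0.1064·(233/0.0183)·(1110·0.459²/2) = 0.1064·1.273e+04·116.9 = 1.584e+05 Pa.
Q = V·A = 0.459·0.000263 = 0.0001207 m³/s.
Pumping power P = QΔP = 0.0001207·1.584e+05 = 19.12 W = 19.1 W.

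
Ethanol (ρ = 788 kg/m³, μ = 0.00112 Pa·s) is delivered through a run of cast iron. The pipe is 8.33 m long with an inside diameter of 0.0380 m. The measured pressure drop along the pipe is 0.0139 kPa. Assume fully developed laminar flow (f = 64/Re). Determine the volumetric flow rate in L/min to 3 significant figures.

Q ≈ 4.57 L/min

For laminar flow, f = 64/Re with Re = ρVD/μ, so Darcy-Weisbach reduces to ΔP = 32μLV/D². Solving for V: V = ΔP·D²/(32μL) = 13.9·(0.038)²/(32·0.00112·8.33) = 0.06723 m/s.
Check: Re = ρVD/μ = 788·0.06723·0.038/0.00112 = 1797 < 2300, so the laminar assumption holds.
Q = V·A = 0.06723·(π/4·0.038²) = 7.625e-05 m³/s = 4.57 L/min.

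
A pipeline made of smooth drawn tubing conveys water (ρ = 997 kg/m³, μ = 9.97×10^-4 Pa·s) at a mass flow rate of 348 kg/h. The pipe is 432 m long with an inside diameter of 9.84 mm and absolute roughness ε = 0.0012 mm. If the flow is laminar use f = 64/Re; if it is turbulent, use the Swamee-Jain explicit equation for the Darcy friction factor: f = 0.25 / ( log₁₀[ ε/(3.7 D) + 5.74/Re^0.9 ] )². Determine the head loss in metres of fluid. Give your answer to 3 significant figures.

ṁ = 348 kg/h = 348/3600 = 0.09667 kg/s.
A = πD²/4 = π(0.00984)²/4 = 7.605e-05 m²; mean velocity V = ṁ/(ρA) = 0.09667/(997 · 7.605e-05) = 1.275 m/s.
Reynolds number Re = ρVD/μ = 997 · 1.275 · 0.00984 / 0.000997 = 1.255e+04.
Re > 4000 → turbulent. Relative roughness ε/D = 1.2e-06/0.00984 = 0.000122. Swamee-Jain: f = 0.25/(log₁₀[0.000122/3.7 + 5.74/1.255e+04^0.9])² = 0.25/(log₁₀[3.3e-05 + 0.00118])² = 0.25/(-2.918)² = 0.02937.
Darcy-Weisbach: ΔP = f(L/D)(ρV²/2) = 0.02937·(432/0.00984)·(997·1.275²/2) = 0.02937·4.39e+04·810.3 = 1.045e+06 Pa.
Head loss h_f = ΔP/(ρg) = 1.045e+06/(997·9.81) = 107 m.

h_f ≈ 107 m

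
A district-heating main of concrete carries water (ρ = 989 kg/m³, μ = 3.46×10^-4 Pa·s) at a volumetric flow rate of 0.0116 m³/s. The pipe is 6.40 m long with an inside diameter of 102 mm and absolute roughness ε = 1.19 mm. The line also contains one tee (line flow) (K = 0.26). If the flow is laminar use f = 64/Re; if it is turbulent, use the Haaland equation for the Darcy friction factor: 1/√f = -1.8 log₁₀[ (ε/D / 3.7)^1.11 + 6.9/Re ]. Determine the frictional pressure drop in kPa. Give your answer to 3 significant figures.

Cross-sectional area A = πD²/4 = π(0.102)²/4 = 0.008171 m²; mean velocity V = Q/A = 0.0116/0.008171 = 1.42 m/s.
Reynolds number Re = ρVD/μ = 989 · 1.42 · 0.102 / 0.000346 = 4.139e+05.
Re > 4000 → turbulent. Relative roughness ε/D = 0.00119/0.102 = 0.0117. Haaland: 1/√f = -1.8 log₁₀[(0.0117/3.7)^1.11 + 6.9/4.139e+05] = -1.8 log₁₀[0.00167 + 1.67e-05] = 4.99, so f = 0.04016.
Total minor-loss coefficient ΣK = 1·0.26 = 0.26.
ΔP = [f·L/D + ΣK]·(ρV²/2) = [0.04016·6.4/0.102 + 0.26]·(989·1.42²/2) = [2.52 + 0.26]·996.6 = 2771 Pa.
ΔP = 2771 Pa = 2.77 kPa.

ΔP ≈ 2.77 kPa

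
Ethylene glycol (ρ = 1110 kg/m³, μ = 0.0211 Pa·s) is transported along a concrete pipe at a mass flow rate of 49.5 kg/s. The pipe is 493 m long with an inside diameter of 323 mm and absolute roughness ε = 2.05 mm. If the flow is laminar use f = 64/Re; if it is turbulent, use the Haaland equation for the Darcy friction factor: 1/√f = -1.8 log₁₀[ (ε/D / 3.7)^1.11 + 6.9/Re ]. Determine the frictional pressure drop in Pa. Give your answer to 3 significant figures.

ΔP ≈ 9900 Pa

A = πD²/4 = π(0.323)²/4 = 0.08194 m²; mean velocity V = ṁ/(ρA) = 49.5/(1110 · 0.08194) = 0.5442 m/s.
Reynolds number Re = ρVD/μ = 1110 · 0.5442 · 0.323 / 0.0211 = 9248.
Re > 4000 → turbulent. Relative roughness ε/D = 0.00205/0.323 = 0.00635. Haaland: 1/√f = -1.8 log₁₀[(0.00635/3.7)^1.11 + 6.9/9248] = -1.8 log₁₀[0.000851 + 0.000746] = 5.034, so f = 0.03946.
Darcy-Weisbach: ΔP = f(L/D)(ρV²/2) = 0.03946·(493/0.323)·(1110·0.5442²/2) = 0.03946·1526·164.4 = 9902 Pa.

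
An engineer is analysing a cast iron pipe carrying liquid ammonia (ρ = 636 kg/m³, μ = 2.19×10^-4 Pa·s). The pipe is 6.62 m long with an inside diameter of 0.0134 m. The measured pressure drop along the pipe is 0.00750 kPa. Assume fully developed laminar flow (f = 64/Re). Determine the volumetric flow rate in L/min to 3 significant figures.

Q ≈ 0.246 L/min

For laminar flow, f = 64/Re with Re = ρVD/μ, so Darcy-Weisbach reduces to ΔP = 32μLV/D². Solving for V: V = ΔP·D²/(32μL) = 7.5·(0.0134)²/(32·0.000219·6.62) = 0.02903 m/s.
Check: Re = ρVD/μ = 636·0.02903·0.0134/0.000219 = 1130 < 2300, so the laminar assumption holds.
Q = V·A = 0.02903·(π/4·0.0134²) = 4.094e-06 m³/s = 0.246 L/min.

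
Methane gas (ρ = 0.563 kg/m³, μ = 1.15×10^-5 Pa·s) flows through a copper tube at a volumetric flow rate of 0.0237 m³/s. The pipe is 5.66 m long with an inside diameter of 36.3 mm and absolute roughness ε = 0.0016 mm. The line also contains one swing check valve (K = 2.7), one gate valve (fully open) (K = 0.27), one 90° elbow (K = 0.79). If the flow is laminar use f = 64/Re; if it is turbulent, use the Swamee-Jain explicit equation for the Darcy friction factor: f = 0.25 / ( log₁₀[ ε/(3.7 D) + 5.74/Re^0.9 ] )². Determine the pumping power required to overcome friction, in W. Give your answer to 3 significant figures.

Cross-sectional area A = πD²/4 = π(0.0363)²/4 = 0.001035 m²; mean velocity V = Q/A = 0.0237/0.001035 = 22.9 m/s.
Reynolds number Re = ρVD/μ = 0.563 · 22.9 · 0.0363 / 1.15e-05 = 4.07e+04.
Re > 4000 → turbulent. Relative roughness ε/D = 1.6e-06/0.0363 = 4.41e-05. Swamee-Jain: f = 0.25/(log₁₀[4.41e-05/3.7 + 5.74/4.07e+04^0.9])² = 0.25/(log₁₀[1.19e-05 + 0.000408])² = 0.25/(-3.377)² = 0.02192.
Total minor-loss coefficient ΣK = 1·2.7 + 1·0.27 + 1·0.79 = 3.76.
ΔP = [f·L/D + ΣK]·(ρV²/2) = [0.02192·5.66/0.0363 + 3.76]·(0.563·22.9²/2) = [3.418 + 3.76]·147.6 = 1060 Pa.
Pumping power P = QΔP = 0.0237·1060 = 25.11 W = 25.1 W.

P ≈ 25.1 W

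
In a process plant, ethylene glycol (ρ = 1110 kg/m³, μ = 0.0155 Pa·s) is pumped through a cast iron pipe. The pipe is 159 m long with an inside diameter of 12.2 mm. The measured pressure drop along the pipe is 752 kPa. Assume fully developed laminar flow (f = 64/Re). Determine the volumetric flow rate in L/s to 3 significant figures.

For laminar flow, f = 64/Re with Re = ρVD/μ, so Darcy-Weisbach reduces to ΔP = 32μLV/D². Solving for V: V = ΔP·D²/(32μL) = 7.52e+05·(0.0122)²/(32·0.0155·159) = 1.419 m/s.
Check: Re = ρVD/μ = 1110·1.419·0.0122/0.0155 = 1240 < 2300, so the laminar assumption holds.
Q = V·A = 1.419·(π/4·0.0122²) = 0.0001659 m³/s = 0.166 L/s.

Q ≈ 0.166 L/s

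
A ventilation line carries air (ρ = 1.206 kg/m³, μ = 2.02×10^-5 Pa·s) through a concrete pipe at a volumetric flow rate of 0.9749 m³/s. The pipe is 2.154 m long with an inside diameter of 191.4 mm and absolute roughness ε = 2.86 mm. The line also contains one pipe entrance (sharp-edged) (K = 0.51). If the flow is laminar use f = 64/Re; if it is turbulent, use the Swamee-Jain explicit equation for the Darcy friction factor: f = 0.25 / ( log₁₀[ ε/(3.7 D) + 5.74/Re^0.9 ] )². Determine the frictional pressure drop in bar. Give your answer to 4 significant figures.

ΔP ≈ 0.006946 bar

Cross-sectional area A = πD²/4 = π(0.1914)²/4 = 0.02877 m²; mean velocity V = Q/A = 0.9749/0.02877 = 33.88 m/s.
Reynolds number Re = ρVD/μ = 1.206 · 33.88 · 0.1914 / 2.02e-05 = 3.872e+05.
Re > 4000 → turbulent. Relative roughness ε/D = 0.00286/0.1914 = 0.0149. Swamee-Jain: f = 0.25/(log₁₀[0.0149/3.7 + 5.74/3.872e+05^0.9])² = 0.25/(log₁₀[0.00404 + 5.37e-05])² = 0.25/(-2.388)² = 0.04384.
Total minor-loss coefficient ΣK = 1·0.51 = 0.51.
ΔP = [f·L/D + ΣK]·(ρV²/2) = [0.04384·2.154/0.1914 + 0.51]·(1.206·33.88²/2) = [0.4934 + 0.51]·692.3 = 694.6 Pa.
ΔP = 694.6 Pa = 0.006946 bar.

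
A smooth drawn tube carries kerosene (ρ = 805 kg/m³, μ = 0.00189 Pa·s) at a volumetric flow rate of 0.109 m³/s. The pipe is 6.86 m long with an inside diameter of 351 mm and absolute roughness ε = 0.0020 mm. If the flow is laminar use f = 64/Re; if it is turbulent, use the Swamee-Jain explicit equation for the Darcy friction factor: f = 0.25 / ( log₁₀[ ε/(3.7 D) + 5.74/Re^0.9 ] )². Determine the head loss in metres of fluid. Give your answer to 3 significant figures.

h_f ≈ 0.0204 m

Cross-sectional area A = πD²/4 = π(0.351)²/4 = 0.09676 m²; mean velocity V = Q/A = 0.109/0.09676 = 1.126 m/s.
Reynolds number Re = ρVD/μ = 805 · 1.126 · 0.351 / 0.00189 = 1.684e+05.
Re > 4000 → turbulent. Relative roughness ε/D = 2e-06/0.351 = 5.7e-06. Swamee-Jain: f = 0.25/(log₁₀[5.7e-06/3.7 + 5.74/1.684e+05^0.9])² = 0.25/(log₁₀[1.54e-06 + 0.000114])² = 0.25/(-3.939)² = 0.01611.
Darcy-Weisbach: ΔP = f(L/D)(ρV²/2) = 0.01611·(6.86/0.351)·(805·1.126²/2) = 0.01611·19.54·510.8 = 160.8 Pa.
Head loss h_f = ΔP/(ρg) = 160.8/(805·9.81) = 0.0204 m.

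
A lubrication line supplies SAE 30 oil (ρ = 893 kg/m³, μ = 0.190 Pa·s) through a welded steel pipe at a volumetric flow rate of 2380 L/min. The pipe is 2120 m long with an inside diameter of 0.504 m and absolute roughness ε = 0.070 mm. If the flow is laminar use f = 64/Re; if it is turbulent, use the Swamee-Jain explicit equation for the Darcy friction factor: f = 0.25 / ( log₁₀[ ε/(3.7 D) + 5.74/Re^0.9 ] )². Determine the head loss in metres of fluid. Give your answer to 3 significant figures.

Q = 2380 L/min = 2380/60000 = 0.03967 m³/s.
Cross-sectional area A = πD²/4 = π(0.504)²/4 = 0.1995 m²; mean velocity V = Q/A = 0.03967/0.1995 = 0.1988 m/s.
Reynolds number Re = ρVD/μ = 893 · 0.1988 · 0.504 / 0.19 = 471.
Re < 2300 → laminar flow, so f = 64/Re = 64/471 = 0.1359 (the turbulent correlation is not needed).
Darcy-Weisbach: ΔP = f(L/D)(ρV²/2) = 0.1359·(2120/0.504)·(893·0.1988²/2) = 0.1359·4206·17.65 = 1.009e+04 Pa.
Head loss h_f = ΔP/(ρg) = 1.009e+04/(893·9.81) = 1.15 m.

h_f ≈ 1.15 m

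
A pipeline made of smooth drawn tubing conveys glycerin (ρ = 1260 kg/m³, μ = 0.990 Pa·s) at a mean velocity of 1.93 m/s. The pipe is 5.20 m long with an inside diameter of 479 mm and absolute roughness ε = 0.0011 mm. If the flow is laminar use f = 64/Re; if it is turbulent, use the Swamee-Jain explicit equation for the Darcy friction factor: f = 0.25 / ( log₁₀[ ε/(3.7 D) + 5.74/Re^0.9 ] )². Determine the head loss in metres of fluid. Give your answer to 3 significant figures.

h_f ≈ 0.112 m

Reynolds number Re = ρVD/μ = 1260 · 1.93 · 0.479 / 0.99 = 1177.
Re < 2300 → laminar flow, so f = 64/Re = 64/1177 = 0.05439 (the turbulent correlation is not needed).
Darcy-Weisbach: ΔP = f(L/D)(ρV²/2) = 0.05439·(5.2/0.479)·(1260·1.93²/2) = 0.05439·10.86·2347 = 1386 Pa.
Head loss h_f = ΔP/(ρg) = 1386/(1260·9.81) = 0.112 m.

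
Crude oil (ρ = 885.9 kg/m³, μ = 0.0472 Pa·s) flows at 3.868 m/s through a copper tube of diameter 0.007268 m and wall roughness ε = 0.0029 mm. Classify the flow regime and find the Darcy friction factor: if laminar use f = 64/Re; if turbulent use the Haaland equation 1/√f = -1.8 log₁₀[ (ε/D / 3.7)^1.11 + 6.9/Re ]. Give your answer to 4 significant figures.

f ≈ 0.1213

Re = ρVD/μ = 885.9·3.868·0.007268/0.0472 = 527.6.
Re < 2300 → laminar, so f = 64/Re = 0.1213 (roughness is irrelevant in laminar flow).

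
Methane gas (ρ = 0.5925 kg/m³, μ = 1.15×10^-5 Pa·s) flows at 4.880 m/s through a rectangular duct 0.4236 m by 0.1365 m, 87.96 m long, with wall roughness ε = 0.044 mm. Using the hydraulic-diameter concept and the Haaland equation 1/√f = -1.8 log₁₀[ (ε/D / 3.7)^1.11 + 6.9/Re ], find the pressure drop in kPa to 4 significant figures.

ΔP ≈ 0.06369 kPa

Hydraulic diameter D_h = 4A/P = 4·(0.4236·0.1365)/(2·(0.4236+0.1365)) = 0.2313/1.12 = 0.2065 m.
Re = ρVD_h/μ = 0.5925·4.88·0.2065/1.15e-05 = 5.191e+04.
ε/D_h = 4.4e-05/0.2065 = 0.000213; Haaland gives 1/√f = -1.8 log₁₀[1.97e-05+0.000133] = 6.87, so f = 0.02119.
ΔP = f(L/D_h)(ρV²/2) = 0.02119·87.96/0.2065·7.055 = 63.69 Pa.
ΔP = 0.06369 kPa.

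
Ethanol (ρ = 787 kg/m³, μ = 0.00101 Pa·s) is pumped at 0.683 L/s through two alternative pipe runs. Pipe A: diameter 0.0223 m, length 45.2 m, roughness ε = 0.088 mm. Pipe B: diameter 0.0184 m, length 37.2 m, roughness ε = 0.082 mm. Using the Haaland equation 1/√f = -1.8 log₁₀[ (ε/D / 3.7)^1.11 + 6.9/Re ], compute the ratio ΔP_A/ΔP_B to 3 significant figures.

Pipe A: V = Q/A = 0.000683/0.0003906 = 1.749 m/s; Re = 3.039e+04; ε/D = 0.00395; Haaland → f = 0.03136; ΔP_A = f(L/D)(ρV²/2) = 7.65e+04 Pa.
Pipe B: V = Q/A = 0.000683/0.0002659 = 2.569 m/s; Re = 3.683e+04; ε/D = 0.00446; Haaland → f = 0.03175; ΔP_B = f(L/D)(ρV²/2) = 1.667e+05 Pa.
ΔP_A/ΔP_B = 7.65e+04/1.667e+05 = 0.459.

ΔP_A/ΔP_B ≈ 0.459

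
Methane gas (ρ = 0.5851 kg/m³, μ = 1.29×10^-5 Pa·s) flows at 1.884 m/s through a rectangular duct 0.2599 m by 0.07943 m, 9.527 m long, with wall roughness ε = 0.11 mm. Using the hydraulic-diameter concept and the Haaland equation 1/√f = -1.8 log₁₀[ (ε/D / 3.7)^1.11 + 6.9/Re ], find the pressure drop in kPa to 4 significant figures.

ΔP ≈ 0.002581 kPa

Hydraulic diameter D_h = 4A/P = 4·(0.2599·0.07943)/(2·(0.2599+0.07943)) = 0.08258/0.6787 = 0.1217 m.
Re = ρVD_h/μ = 0.5851·1.884·0.1217/1.29e-05 = 1.04e+04.
ε/D_h = 0.00011/0.1217 = 0.000904; Haaland gives 1/√f = -1.8 log₁₀[9.79e-05+0.000664] = 5.613, so f = 0.03174.
ΔP = f(L/D_h)(ρV²/2) = 0.03174·9.527/0.1217·1.038 = 2.581 Pa.
ΔP = 0.002581 kPa.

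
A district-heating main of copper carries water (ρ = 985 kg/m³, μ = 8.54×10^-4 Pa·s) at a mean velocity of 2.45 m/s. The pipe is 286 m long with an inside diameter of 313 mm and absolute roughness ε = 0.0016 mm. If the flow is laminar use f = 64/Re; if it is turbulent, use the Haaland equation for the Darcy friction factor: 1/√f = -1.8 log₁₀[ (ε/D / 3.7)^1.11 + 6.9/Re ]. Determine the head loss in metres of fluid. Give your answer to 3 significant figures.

Reynolds number Re = ρVD/μ = 985 · 2.45 · 0.313 / 0.000854 = 8.845e+05.
Re > 4000 → turbulent. Relative roughness ε/D = 1.6e-06/0.313 = 5.11e-06. Haaland: 1/√f = -1.8 log₁₀[(5.11e-06/3.7)^1.11 + 6.9/8.845e+05] = -1.8 log₁₀[3.13e-07 + 7.8e-06] = 9.163, so f = 0.01191.
Darcy-Weisbach: ΔP = f(L/D)(ρV²/2) = 0.01191·(286/0.313)·(985·2.45²/2) = 0.01191·913.7·2956 = 3.217e+04 Pa.
Head loss h_f = ΔP/(ρg) = 3.217e+04/(985·9.81) = 3.33 m.

h_f ≈ 3.33 m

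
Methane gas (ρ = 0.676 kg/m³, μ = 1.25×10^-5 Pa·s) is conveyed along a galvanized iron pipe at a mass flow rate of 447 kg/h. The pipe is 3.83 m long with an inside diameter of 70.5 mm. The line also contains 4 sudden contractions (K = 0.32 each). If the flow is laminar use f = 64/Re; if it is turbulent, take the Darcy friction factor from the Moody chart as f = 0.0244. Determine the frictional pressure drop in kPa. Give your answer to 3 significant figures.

ṁ = 447 kg/h = 447/3600 = 0.1242 kg/s.
A = πD²/4 = π(0.0705)²/4 = 0.003904 m²; mean velocity V = ṁ/(ρA) = 0.1242/(0.676 · 0.003904) = 47.05 m/s.
Reynolds number Re = ρVD/μ = 0.676 · 47.05 · 0.0705 / 1.25e-05 = 1.794e+05.
Re > 4000 → turbulent; use the Moody-chart value f = 0.0244.
Total minor-loss coefficient ΣK = 4·0.32 = 1.28.
ΔP = [f·L/D + ΣK]·(ρV²/2) = [0.0244·3.83/0.0705 + 1.28]·(0.676·47.05²/2) = [1.326 + 1.28]·748.3 = 1950 Pa.
ΔP = 1950 Pa = 1.95 kPa.

ΔP ≈ 1.95 kPa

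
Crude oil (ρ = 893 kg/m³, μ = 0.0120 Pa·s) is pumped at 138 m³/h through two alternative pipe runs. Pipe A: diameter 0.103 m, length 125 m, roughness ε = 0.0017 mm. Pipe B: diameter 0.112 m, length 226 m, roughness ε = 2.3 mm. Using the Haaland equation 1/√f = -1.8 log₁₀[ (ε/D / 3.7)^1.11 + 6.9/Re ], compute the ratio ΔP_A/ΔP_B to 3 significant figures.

ΔP_A/ΔP_B ≈ 0.375

Pipe A: V = Q/A = 0.03833/0.008332 = 4.601 m/s; Re = 3.526e+04; ε/D = 1.65e-05; Haaland → f = 0.02247; ΔP_A = f(L/D)(ρV²/2) = 2.577e+05 Pa.
Pipe B: V = Q/A = 0.03833/0.009852 = 3.891 m/s; Re = 3.243e+04; ε/D = 0.0205; Haaland → f = 0.05037; ΔP_B = f(L/D)(ρV²/2) = 6.871e+05 Pa.
ΔP_A/ΔP_B = 2.577e+05/6.871e+05 = 0.375.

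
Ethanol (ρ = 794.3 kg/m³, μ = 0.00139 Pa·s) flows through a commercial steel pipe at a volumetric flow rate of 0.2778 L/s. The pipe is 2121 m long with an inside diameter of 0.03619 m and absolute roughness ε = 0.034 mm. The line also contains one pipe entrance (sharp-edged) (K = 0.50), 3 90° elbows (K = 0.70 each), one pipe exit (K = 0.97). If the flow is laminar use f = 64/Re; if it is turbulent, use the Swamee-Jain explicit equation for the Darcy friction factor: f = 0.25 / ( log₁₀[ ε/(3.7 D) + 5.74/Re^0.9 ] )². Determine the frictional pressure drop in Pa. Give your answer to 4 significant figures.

ΔP ≈ 64340 Pa

Q = 0.2778 L/s = 0.2778/1000 = 0.0002778 m³/s.
Cross-sectional area A = πD²/4 = π(0.03619)²/4 = 0.001029 m²; mean velocity V = Q/A = 0.0002778/0.001029 = 0.2701 m/s.
Reynolds number Re = ρVD/μ = 794.3 · 0.2701 · 0.03619 / 0.00139 = 5585.
Re > 4000 → turbulent. Relative roughness ε/D = 3.4e-05/0.03619 = 0.000939. Swamee-Jain: f = 0.25/(log₁₀[0.000939/3.7 + 5.74/5585^0.9])² = 0.25/(log₁₀[0.000254 + 0.00244])² = 0.25/(-2.57)² = 0.03784.
Total minor-loss coefficient ΣK = 1·0.5 + 3·0.7 + 1·0.97 = 3.57.
ΔP = [f·L/D + ΣK]·(ρV²/2) = [0.03784·2121/0.03619 + 3.57]·(794.3·0.2701²/2) = [2218 + 3.57]·28.97 = 6.434e+04 Pa.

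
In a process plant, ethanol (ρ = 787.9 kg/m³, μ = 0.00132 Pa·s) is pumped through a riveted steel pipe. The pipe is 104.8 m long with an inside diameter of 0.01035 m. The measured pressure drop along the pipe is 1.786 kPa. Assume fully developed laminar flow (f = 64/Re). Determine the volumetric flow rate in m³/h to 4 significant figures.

For laminar flow, f = 64/Re with Re = ρVD/μ, so Darcy-Weisbach reduces to ΔP = 32μLV/D². Solving for V: V = ΔP·D²/(32μL) = 1786·(0.01035)²/(32·0.00132·104.8) = 0.04322 m/s.
Check: Re = ρVD/μ = 787.9·0.04322·0.01035/0.00132 = 267 < 2300, so the laminar assumption holds.
Q = V·A = 0.04322·(π/4·0.01035²) = 3.636e-06 m³/s = 0.01309 m³/h.

Q ≈ 0.01309 m³/h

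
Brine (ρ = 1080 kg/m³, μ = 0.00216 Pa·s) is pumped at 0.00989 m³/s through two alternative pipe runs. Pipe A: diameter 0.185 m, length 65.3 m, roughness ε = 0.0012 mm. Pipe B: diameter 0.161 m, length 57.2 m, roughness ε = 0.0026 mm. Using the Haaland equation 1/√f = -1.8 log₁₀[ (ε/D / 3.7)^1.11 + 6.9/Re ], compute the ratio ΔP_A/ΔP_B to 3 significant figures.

ΔP_A/ΔP_B ≈ 0.588

Pipe A: V = Q/A = 0.00989/0.02688 = 0.3679 m/s; Re = 3.403e+04; ε/D = 6.49e-06; Haaland → f = 0.02264; ΔP_A = f(L/D)(ρV²/2) = 584.2 Pa.
Pipe B: V = Q/A = 0.00989/0.02036 = 0.4858 m/s; Re = 3.911e+04; ε/D = 1.61e-05; Haaland → f = 0.02194; ΔP_B = f(L/D)(ρV²/2) = 993.4 Pa.
ΔP_A/ΔP_B = 584.2/993.4 = 0.588.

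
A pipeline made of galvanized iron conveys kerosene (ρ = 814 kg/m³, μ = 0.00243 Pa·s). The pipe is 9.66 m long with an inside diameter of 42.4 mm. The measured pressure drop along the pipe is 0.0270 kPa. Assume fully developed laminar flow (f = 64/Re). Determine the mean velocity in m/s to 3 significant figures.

For laminar flow, f = 64/Re with Re = ρVD/μ, so Darcy-Weisbach reduces to ΔP = 32μLV/D². Solving for V: V = ΔP·D²/(32μL) = 27·(0.0424)²/(32·0.00243·9.66) = 0.06462 m/s.
Check: Re = ρVD/μ = 814·0.06462·0.0424/0.00243 = 917.8 < 2300, so the laminar assumption holds.

V ≈ 0.0646 m/s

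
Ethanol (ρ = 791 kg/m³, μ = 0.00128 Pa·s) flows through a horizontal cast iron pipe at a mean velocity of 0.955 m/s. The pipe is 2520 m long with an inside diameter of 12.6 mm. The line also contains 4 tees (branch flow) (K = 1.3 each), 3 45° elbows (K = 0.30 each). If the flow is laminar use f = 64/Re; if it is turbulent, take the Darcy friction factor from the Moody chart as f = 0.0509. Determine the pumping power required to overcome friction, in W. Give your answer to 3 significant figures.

Reynolds number Re = ρVD/μ = 791 · 0.955 · 0.0126 / 0.00128 = 7436.
Re > 4000 → turbulent; use the Moody-chart value f = 0.0509.
Total minor-loss coefficient ΣK = 4·1.3 + 3·0.3 = 6.1.
ΔP = [f·L/D + ΣK]·(ρV²/2) = [0.0509·2520/0.0126 + 6.1]·(791·0.955²/2) = [1.018e+04 + 6.1]·360.7 = 3.674e+06 Pa.
Q = V·A = 0.955·0.0001247 = 0.0001191 m³/s.
Pumping power P = QΔP = 0.0001191·3.674e+06 = 437.5 W = 438 W.

P ≈ 438 W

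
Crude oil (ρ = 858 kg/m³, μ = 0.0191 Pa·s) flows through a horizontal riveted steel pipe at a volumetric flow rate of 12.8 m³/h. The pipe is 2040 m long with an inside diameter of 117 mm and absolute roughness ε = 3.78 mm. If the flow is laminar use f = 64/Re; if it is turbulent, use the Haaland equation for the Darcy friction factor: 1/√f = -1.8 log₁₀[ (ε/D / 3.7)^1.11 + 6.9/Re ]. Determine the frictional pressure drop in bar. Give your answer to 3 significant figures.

Q = 12.8 m³/h = 12.8/3600 = 0.003556 m³/s.
Cross-sectional area A = πD²/4 = π(0.117)²/4 = 0.01075 m²; mean velocity V = Q/A = 0.003556/0.01075 = 0.3307 m/s.
Reynolds number Re = ρVD/μ = 858 · 0.3307 · 0.117 / 0.0191 = 1738.
Re < 2300 → laminar flow, so f = 64/Re = 64/1738 = 0.03682 (the turbulent correlation is not needed).
Darcy-Weisbach: ΔP = f(L/D)(ρV²/2) = 0.03682·(2040/0.117)·(858·0.3307²/2) = 0.03682·1.744e+04·46.92 = 3.012e+04 Pa.
ΔP = 3.012e+04 Pa = 0.301 bar.

ΔP ≈ 0.301 bar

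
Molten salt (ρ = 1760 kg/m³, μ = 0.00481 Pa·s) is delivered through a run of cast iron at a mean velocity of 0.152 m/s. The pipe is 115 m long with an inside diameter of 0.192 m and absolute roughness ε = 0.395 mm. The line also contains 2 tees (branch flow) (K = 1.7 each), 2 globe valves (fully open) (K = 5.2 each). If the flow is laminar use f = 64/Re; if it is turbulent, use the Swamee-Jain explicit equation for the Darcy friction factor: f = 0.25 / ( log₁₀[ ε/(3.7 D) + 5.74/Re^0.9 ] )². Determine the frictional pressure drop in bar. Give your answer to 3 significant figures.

Reynolds number Re = ρVD/μ = 1760 · 0.152 · 0.192 / 0.00481 = 1.068e+04.
Re > 4000 → turbulent. Relative roughness ε/D = 0.000395/0.192 = 0.00206. Swamee-Jain: f = 0.25/(log₁₀[0.00206/3.7 + 5.74/1.068e+04^0.9])² = 0.25/(log₁₀[0.000556 + 0.00136])² = 0.25/(-2.718)² = 0.03385.
Total minor-loss coefficient ΣK = 2·1.7 + 2·5.2 = 13.8.
ΔP = [f·L/D + ΣK]·(ρV²/2) = [0.03385·115/0.192 + 13.8]·(1760·0.152²/2) = [20.27 + 13.8]·20.33 = 692.7 Pa.
ΔP = 692.7 Pa = 0.00693 bar.

ΔP ≈ 0.00693 bar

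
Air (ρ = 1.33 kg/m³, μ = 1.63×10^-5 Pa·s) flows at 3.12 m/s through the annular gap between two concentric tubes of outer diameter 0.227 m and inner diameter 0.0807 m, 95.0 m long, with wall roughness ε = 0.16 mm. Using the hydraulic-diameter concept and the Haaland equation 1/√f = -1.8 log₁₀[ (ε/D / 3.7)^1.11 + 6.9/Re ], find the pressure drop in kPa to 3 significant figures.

ΔP ≈ 0.105 kPa

Hydraulic diameter D_h = 4A/P = D_o - D_i = 0.227 - 0.0807 = 0.1463 m.
Re = ρVD_h/μ = 1.33·3.12·0.1463/1.63e-05 = 3.724e+04.
ε/D_h = 0.00016/0.1463 = 0.00109; Haaland gives 1/√f = -1.8 log₁₀[0.000121+0.000185] = 6.325, so f = 0.02499.
ΔP = f(L/D_h)(ρV²/2) = 0.02499·95/0.1463·6.473 = 105.1 Pa.
ΔP = 0.105 kPa.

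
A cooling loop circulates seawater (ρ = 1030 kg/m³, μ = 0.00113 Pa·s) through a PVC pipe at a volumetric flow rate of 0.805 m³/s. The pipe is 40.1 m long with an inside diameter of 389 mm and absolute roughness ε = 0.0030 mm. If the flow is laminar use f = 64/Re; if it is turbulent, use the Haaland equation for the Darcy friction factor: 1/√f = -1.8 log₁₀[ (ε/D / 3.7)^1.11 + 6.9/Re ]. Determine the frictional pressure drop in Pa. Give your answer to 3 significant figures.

ΔP ≈ 25100 Pa

Cross-sectional area A = πD²/4 = π(0.389)²/4 = 0.1188 m²; mean velocity V = Q/A = 0.805/0.1188 = 6.773 m/s.
Reynolds number Re = ρVD/μ = 1030 · 6.773 · 0.389 / 0.00113 = 2.402e+06.
Re > 4000 → turbulent. Relative roughness ε/D = 3e-06/0.389 = 7.71e-06. Haaland: 1/√f = -1.8 log₁₀[(7.71e-06/3.7)^1.11 + 6.9/2.402e+06] = -1.8 log₁₀[4.94e-07 + 2.87e-06] = 9.851, so f = 0.01031.
Darcy-Weisbach: ΔP = f(L/D)(ρV²/2) = 0.01031·(40.1/0.389)·(1030·6.773²/2) = 0.01031·103.1·2.363e+04 = 2.51e+04 Pa.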